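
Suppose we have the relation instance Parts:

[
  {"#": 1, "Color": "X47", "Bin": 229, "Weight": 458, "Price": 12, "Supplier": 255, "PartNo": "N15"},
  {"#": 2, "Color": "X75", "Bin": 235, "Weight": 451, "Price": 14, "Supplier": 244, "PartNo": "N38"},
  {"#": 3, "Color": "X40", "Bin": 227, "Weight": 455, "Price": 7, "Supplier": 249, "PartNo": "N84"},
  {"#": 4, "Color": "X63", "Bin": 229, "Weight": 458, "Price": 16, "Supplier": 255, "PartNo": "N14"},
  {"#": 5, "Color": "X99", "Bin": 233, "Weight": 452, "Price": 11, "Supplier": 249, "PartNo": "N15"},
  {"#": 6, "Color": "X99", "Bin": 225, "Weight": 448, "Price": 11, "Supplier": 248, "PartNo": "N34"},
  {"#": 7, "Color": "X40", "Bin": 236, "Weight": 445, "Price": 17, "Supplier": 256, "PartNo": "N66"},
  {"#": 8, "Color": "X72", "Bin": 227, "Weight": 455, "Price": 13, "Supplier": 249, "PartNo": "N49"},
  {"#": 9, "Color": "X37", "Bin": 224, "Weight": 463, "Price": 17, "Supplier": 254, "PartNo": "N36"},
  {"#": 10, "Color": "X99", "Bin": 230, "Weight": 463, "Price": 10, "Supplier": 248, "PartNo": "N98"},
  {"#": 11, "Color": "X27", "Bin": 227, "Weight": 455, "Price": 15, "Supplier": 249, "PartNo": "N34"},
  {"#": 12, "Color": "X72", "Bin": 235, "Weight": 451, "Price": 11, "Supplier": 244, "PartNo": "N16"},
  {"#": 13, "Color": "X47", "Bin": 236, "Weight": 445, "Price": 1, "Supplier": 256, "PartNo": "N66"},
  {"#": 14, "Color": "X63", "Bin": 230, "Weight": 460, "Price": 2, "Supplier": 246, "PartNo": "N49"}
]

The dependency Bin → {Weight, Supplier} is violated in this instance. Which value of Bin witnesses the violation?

230

Bin=229: rows 1, 4 → {Weight,Supplier} = (458, 255), (458, 255) ✓
Bin=235: rows 2, 12 → {Weight,Supplier} = (451, 244), (451, 244) ✓
Bin=227: rows 3, 8, 11 → {Weight,Supplier} = (455, 249), (455, 249), (455, 249) ✓
Bin=233: row 5 → {Weight,Supplier} = (452, 249) ✓
Bin=225: row 6 → {Weight,Supplier} = (448, 248) ✓
Bin=236: rows 7, 13 → {Weight,Supplier} = (445, 256), (445, 256) ✓
Bin=224: row 9 → {Weight,Supplier} = (463, 254) ✓
Bin=230: rows 10, 14 → {Weight,Supplier} takes values {(463, 248), (460, 246)} — violation
The only Bin value with inconsistent RHS is Bin=230.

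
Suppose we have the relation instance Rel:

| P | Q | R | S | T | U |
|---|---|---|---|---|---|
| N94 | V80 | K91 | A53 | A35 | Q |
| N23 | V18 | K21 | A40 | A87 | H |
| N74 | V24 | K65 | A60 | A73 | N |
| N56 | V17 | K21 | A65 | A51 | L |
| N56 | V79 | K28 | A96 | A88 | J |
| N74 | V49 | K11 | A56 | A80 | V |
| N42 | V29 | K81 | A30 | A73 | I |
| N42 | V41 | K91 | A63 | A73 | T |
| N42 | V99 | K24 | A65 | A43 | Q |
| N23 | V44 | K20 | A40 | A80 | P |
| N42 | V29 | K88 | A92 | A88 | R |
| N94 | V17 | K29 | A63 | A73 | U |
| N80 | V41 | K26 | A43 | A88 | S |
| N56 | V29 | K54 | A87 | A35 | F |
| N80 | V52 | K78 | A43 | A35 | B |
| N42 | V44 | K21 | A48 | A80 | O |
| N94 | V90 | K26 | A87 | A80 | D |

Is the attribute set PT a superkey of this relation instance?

No

Two distinct rows share (P=N42, T=A73), so PT does not determine every attribute — not a superkey.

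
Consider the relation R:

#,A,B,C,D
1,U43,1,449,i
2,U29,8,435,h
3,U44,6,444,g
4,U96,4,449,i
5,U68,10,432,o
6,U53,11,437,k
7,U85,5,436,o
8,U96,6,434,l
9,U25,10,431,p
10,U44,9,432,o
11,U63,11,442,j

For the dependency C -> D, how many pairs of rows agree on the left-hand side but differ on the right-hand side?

0

C=449: all 2 rows agree on D — 0 pairs.
C=432: all 2 rows agree on D — 0 pairs.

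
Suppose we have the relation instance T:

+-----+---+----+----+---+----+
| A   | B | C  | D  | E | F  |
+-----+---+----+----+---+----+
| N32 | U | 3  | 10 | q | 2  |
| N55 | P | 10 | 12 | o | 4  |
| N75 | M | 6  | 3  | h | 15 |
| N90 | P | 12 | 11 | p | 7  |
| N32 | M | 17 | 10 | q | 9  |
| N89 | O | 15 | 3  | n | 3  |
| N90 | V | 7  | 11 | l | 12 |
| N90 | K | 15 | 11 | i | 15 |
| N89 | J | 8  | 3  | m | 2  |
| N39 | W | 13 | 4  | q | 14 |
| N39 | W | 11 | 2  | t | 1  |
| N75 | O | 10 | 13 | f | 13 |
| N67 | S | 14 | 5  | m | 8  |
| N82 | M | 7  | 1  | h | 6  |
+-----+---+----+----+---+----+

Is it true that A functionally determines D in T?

A=N32: 2 rows → D = 10, 10 ✓
A=N55: 1 row → D = 12 ✓
A=N75: 2 rows → D takes values {3, 13} — violation
A=N90: 3 rows → D = 11, 11, 11 ✓
A=N89: 2 rows → D = 3, 3 ✓
A=N39: 2 rows → D takes values {4, 2} — violation
A=N67: 1 row → D = 5 ✓
A=N82: 1 row → D = 1 ✓
Two rows agree on A but differ on D, so A -> D does not hold.

No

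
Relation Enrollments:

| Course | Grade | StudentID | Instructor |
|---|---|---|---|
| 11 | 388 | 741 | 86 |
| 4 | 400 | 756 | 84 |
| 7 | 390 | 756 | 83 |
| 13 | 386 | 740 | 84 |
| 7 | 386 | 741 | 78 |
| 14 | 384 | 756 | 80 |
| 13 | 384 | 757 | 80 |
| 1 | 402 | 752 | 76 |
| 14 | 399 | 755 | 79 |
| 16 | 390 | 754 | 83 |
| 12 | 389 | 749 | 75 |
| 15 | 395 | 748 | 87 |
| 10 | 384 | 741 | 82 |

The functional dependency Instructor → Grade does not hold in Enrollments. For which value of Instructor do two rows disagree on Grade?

84

Instructor=86: 1 row → Grade = 388 ✓
Instructor=84: 2 rows → Grade takes values {400, 386} — violation
Instructor=83: 2 rows → Grade = 390, 390 ✓
Instructor=78: 1 row → Grade = 386 ✓
Instructor=80: 2 rows → Grade = 384, 384 ✓
Instructor=76: 1 row → Grade = 402 ✓
Instructor=79: 1 row → Grade = 399 ✓
Instructor=75: 1 row → Grade = 389 ✓
Instructor=87: 1 row → Grade = 395 ✓
Instructor=82: 1 row → Grade = 384 ✓
The only Instructor value with inconsistent Grade is Instructor=84.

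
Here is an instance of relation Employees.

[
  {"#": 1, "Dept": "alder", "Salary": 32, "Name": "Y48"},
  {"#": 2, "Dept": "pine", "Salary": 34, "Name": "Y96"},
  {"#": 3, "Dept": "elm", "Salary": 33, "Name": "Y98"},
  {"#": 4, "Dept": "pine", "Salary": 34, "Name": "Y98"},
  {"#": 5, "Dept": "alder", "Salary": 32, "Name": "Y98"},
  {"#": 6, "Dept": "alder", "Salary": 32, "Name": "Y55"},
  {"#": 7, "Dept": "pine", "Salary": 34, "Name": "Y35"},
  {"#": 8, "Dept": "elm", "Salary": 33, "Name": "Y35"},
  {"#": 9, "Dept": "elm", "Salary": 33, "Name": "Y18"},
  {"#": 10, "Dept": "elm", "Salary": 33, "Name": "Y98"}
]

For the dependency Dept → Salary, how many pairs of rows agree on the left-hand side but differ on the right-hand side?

0

Dept=alder: all 3 rows agree on Salary — 0 pairs.
Dept=pine: all 3 rows agree on Salary — 0 pairs.
Dept=elm: all 4 rows agree on Salary — 0 pairs.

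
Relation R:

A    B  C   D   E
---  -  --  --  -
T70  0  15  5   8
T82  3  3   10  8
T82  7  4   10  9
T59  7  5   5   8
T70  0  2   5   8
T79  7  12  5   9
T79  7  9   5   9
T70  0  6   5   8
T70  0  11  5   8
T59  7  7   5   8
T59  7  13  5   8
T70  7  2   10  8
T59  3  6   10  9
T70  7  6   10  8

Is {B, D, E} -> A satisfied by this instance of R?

Yes

(B=0, D=5, E=8): 4 rows → A = T70, T70, T70, T70 ✓
(B=3, D=10, E=8): 1 row → A = T82 ✓
(B=7, D=10, E=9): 1 row → A = T82 ✓
(B=7, D=5, E=8): 3 rows → A = T59, T59, T59 ✓
(B=7, D=5, E=9): 2 rows → A = T79, T79 ✓
(B=7, D=10, E=8): 2 rows → A = T70, T70 ✓
(B=3, D=10, E=9): 1 row → A = T59 ✓
Every {B, D, E} value is associated with a single A value, so {B, D, E} -> A holds.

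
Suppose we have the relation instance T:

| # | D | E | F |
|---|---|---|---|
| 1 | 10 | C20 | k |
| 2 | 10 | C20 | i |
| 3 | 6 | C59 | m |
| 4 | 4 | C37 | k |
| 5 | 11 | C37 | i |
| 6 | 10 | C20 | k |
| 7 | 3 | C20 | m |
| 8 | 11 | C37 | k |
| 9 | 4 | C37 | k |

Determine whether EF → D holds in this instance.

(E=C20, F=k): rows 1, 6 → D = 10, 10 ✓
(E=C20, F=i): row 2 → D = 10 ✓
(E=C59, F=m): row 3 → D = 6 ✓
(E=C37, F=k): rows 4, 8, 9 → D takes values {4, 11} — violation
(E=C37, F=i): row 5 → D = 11 ✓
(E=C20, F=m): row 7 → D = 3 ✓
Two rows agree on EF but differ on D, so EF → D does not hold.

No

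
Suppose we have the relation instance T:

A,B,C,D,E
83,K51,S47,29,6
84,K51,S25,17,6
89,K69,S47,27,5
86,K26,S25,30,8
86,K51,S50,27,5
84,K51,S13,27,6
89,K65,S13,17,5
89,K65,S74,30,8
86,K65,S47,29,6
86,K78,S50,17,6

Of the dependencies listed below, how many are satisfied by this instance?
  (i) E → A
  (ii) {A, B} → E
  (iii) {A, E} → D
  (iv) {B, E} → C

0

(i) E → A: E=6: 5 rows → A takes values {83, 84, 86} — violation; E=5: 3 rows → A takes values {89, 86} — violation; E=8: 2 rows → A takes values {86, 89} — violation — fails.
(ii) {A, B} → E: (A=89, B=K65): 2 rows → E takes values {5, 8} — violation — fails.
(iii) {A, E} → D: (A=84, E=6): 2 rows → D takes values {17, 27} — violation; (A=89, E=5): 2 rows → D takes values {27, 17} — violation; (A=86, E=6): 2 rows → D takes values {29, 17} — violation — fails.
(iv) {B, E} → C: (B=K51, E=6): 3 rows → C takes values {S47, S25, S13} — violation — fails.
None of the 4 dependencies hold.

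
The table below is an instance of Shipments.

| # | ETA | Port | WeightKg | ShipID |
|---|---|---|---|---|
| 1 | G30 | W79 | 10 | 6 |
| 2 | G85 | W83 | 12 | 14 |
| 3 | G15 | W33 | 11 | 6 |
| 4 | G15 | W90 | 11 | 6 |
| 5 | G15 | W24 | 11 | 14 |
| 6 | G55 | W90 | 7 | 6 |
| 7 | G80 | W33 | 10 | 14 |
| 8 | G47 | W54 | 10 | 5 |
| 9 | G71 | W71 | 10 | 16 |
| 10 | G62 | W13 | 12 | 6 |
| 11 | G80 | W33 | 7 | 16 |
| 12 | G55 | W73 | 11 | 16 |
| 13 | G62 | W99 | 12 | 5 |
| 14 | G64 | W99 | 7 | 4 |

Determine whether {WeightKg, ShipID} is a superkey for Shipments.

Rows 3 and 4 have the same {WeightKg, ShipID} value (WeightKg=11, ShipID=6) but are distinct tuples, so {WeightKg, ShipID} does not determine every attribute — not a superkey.

No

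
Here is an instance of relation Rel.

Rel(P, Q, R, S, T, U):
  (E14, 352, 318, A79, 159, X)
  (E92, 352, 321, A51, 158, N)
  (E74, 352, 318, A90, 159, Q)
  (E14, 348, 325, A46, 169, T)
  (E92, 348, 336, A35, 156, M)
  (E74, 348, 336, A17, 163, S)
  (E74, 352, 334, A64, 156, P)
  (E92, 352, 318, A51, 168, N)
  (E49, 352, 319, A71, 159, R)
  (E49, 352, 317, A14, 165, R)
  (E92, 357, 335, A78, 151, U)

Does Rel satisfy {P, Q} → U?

No

(P=E14, Q=352): 1 row → U = X ✓
(P=E92, Q=352): 2 rows → U = N, N ✓
(P=E74, Q=352): 2 rows → U takes values {Q, P} — violation
(P=E14, Q=348): 1 row → U = T ✓
(P=E92, Q=348): 1 row → U = M ✓
(P=E74, Q=348): 1 row → U = S ✓
(P=E49, Q=352): 2 rows → U = R, R ✓
(P=E92, Q=357): 1 row → U = U ✓
Two rows agree on {P, Q} but differ on U, so {P, Q} → U does not hold.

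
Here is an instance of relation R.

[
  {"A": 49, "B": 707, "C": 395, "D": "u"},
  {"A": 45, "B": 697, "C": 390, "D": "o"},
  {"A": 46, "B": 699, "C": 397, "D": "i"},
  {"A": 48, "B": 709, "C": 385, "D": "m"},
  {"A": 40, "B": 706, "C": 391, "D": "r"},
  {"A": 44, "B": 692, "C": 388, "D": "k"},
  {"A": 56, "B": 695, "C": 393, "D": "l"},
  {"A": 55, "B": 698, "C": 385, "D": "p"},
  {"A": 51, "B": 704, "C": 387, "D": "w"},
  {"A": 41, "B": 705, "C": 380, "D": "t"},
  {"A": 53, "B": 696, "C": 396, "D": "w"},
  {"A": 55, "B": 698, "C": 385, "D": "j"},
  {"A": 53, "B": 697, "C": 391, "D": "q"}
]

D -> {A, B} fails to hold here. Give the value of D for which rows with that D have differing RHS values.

D=u: 1 row → {A,B} = (49, 707) ✓
D=o: 1 row → {A,B} = (45, 697) ✓
D=i: 1 row → {A,B} = (46, 699) ✓
D=m: 1 row → {A,B} = (48, 709) ✓
D=r: 1 row → {A,B} = (40, 706) ✓
D=k: 1 row → {A,B} = (44, 692) ✓
D=l: 1 row → {A,B} = (56, 695) ✓
D=p: 1 row → {A,B} = (55, 698) ✓
D=w: 2 rows → {A,B} takes values {(51, 704), (53, 696)} — violation
D=t: 1 row → {A,B} = (41, 705) ✓
D=j: 1 row → {A,B} = (55, 698) ✓
D=q: 1 row → {A,B} = (53, 697) ✓
The only D value with inconsistent RHS is D=w.

w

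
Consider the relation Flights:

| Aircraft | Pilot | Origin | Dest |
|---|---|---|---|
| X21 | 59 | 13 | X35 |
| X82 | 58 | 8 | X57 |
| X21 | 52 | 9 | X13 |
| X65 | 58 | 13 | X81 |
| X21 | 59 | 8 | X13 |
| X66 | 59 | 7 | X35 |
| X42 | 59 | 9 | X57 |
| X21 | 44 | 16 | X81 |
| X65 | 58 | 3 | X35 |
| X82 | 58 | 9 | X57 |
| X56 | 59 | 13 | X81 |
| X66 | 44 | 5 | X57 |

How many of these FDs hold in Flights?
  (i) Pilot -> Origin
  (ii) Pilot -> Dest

(i) Pilot -> Origin: Pilot=59: 5 rows → Origin takes values {13, 8, 7, 9} — violation; Pilot=58: 4 rows → Origin takes values {8, 13, 3, 9} — violation; Pilot=44: 2 rows → Origin takes values {16, 5} — violation — fails.
(ii) Pilot -> Dest: Pilot=59: 5 rows → Dest takes values {X35, X13, X57, X81} — violation; Pilot=58: 4 rows → Dest takes values {X57, X81, X35} — violation; Pilot=44: 2 rows → Dest takes values {X81, X57} — violation — fails.
None of the 2 dependencies hold.

0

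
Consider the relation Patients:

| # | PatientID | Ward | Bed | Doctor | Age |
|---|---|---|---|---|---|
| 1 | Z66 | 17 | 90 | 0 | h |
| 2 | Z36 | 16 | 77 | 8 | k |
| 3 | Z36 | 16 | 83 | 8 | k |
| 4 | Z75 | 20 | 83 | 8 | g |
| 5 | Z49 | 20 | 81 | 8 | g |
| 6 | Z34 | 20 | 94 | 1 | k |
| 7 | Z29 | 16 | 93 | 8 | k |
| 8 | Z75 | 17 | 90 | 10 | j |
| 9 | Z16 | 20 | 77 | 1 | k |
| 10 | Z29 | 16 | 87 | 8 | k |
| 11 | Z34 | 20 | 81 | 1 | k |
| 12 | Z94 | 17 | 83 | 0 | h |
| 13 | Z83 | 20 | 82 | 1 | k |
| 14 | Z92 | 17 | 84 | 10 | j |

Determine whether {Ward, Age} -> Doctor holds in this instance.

Yes

(Ward=17, Age=h): rows 1, 12 → Doctor = 0, 0 ✓
(Ward=16, Age=k): rows 2, 3, 7, 10 → Doctor = 8, 8, 8, 8 ✓
(Ward=20, Age=g): rows 4, 5 → Doctor = 8, 8 ✓
(Ward=20, Age=k): rows 6, 9, 11, 13 → Doctor = 1, 1, 1, 1 ✓
(Ward=17, Age=j): rows 8, 14 → Doctor = 10, 10 ✓
Every {Ward, Age} value is associated with a single Doctor value, so {Ward, Age} -> Doctor holds.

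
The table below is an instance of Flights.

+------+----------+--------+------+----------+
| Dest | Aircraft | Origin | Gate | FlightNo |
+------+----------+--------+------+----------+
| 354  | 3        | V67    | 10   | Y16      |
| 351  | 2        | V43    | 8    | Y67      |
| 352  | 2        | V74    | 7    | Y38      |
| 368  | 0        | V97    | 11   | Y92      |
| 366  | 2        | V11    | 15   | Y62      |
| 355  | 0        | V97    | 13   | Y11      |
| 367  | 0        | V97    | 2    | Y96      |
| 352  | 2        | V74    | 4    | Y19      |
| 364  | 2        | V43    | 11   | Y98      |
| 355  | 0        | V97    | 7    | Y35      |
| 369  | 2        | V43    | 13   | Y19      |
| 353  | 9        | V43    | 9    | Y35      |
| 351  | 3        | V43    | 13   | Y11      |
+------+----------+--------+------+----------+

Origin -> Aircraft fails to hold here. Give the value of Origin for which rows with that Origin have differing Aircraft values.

Origin=V67: 1 row → Aircraft = 3 ✓
Origin=V43: 5 rows → Aircraft takes values {2, 9, 3} — violation
Origin=V74: 2 rows → Aircraft = 2, 2 ✓
Origin=V97: 4 rows → Aircraft = 0, 0, 0, 0 ✓
Origin=V11: 1 row → Aircraft = 2 ✓
The only Origin value with inconsistent Aircraft is Origin=V43.

V43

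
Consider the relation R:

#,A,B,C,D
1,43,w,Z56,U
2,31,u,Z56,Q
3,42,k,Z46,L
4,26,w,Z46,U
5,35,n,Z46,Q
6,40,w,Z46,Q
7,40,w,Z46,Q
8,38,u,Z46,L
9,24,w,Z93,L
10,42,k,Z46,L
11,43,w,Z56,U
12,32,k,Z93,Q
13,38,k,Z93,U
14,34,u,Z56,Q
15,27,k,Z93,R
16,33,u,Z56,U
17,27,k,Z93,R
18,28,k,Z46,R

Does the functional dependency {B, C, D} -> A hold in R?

(B=w, C=Z56, D=U): rows 1, 11 → A = 43, 43 ✓
(B=u, C=Z56, D=Q): rows 2, 14 → A takes values {31, 34} — violation
(B=k, C=Z46, D=L): rows 3, 10 → A = 42, 42 ✓
(B=w, C=Z46, D=U): row 4 → A = 26 ✓
(B=n, C=Z46, D=Q): row 5 → A = 35 ✓
(B=w, C=Z46, D=Q): rows 6, 7 → A = 40, 40 ✓
(B=u, C=Z46, D=L): row 8 → A = 38 ✓
(B=w, C=Z93, D=L): row 9 → A = 24 ✓
(B=k, C=Z93, D=Q): row 12 → A = 32 ✓
(B=k, C=Z93, D=U): row 13 → A = 38 ✓
(B=k, C=Z93, D=R): rows 15, 17 → A = 27, 27 ✓
(B=u, C=Z56, D=U): row 16 → A = 33 ✓
(B=k, C=Z46, D=R): row 18 → A = 28 ✓
Two rows agree on {B, C, D} but differ on A, so {B, C, D} -> A does not hold.

No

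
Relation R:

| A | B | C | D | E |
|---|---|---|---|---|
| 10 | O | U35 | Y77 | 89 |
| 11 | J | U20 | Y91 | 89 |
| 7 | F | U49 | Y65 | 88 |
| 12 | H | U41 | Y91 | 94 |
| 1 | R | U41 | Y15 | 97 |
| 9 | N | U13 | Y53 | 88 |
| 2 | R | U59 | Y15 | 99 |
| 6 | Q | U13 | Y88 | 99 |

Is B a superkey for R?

No

Two distinct rows share B=R, so B does not determine every attribute — not a superkey.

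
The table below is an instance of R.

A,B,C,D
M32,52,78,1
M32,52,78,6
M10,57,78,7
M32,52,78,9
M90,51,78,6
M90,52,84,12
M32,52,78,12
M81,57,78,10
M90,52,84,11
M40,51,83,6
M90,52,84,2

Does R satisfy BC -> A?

(B=52, C=78): 4 rows → A = M32, M32, M32, M32 ✓
(B=57, C=78): 2 rows → A takes values {M10, M81} — violation
(B=51, C=78): 1 row → A = M90 ✓
(B=52, C=84): 3 rows → A = M90, M90, M90 ✓
(B=51, C=83): 1 row → A = M40 ✓
Two rows agree on BC but differ on A, so BC -> A does not hold.

No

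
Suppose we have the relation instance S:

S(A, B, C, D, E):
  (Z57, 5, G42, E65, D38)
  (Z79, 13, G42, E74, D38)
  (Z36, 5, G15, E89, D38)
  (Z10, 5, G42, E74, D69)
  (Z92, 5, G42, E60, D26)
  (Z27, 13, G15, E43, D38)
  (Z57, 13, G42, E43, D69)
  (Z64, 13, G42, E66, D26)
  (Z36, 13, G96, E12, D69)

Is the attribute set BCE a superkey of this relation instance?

All 9 rows have distinct BCE values, so BCE → (all attributes) holds and BCE is a superkey.

Yes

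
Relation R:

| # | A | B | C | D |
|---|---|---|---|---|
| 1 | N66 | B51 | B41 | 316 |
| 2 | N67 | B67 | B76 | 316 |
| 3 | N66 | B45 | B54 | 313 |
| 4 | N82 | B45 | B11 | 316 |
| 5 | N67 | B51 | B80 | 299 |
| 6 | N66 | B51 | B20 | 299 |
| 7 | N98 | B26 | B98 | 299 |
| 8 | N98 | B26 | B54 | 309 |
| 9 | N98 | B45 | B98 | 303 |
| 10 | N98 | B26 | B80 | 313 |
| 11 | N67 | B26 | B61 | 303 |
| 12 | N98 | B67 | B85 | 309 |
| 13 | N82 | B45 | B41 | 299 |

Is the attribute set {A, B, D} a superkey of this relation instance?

All 13 rows have distinct {A, B, D} values, so {A, B, D} → (all attributes) holds and {A, B, D} is a superkey.

Yes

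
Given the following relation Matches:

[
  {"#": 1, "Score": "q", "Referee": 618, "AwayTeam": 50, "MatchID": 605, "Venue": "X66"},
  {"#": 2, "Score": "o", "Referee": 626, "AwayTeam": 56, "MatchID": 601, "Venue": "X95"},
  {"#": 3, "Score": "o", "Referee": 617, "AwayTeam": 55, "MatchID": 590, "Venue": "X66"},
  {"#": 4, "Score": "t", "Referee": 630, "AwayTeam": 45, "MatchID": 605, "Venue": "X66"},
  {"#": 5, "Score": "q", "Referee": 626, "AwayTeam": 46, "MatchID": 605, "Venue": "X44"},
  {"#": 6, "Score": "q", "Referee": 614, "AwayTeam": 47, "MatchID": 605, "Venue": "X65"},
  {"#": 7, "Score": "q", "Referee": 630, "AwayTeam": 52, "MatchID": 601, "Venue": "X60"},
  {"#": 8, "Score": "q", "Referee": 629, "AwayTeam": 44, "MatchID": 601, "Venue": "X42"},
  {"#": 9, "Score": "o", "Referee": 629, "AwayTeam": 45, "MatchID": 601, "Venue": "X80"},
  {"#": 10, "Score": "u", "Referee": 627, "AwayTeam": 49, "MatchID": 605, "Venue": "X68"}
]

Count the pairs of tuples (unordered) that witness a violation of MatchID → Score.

MatchID=605: violating pairs (1,4), (1,10), (4,5), (4,6), (4,10), (5,10), (6,10) — 7 pairs.
MatchID=601: violating pairs (2,7), (2,8), (7,9), (8,9) — 4 pairs.

11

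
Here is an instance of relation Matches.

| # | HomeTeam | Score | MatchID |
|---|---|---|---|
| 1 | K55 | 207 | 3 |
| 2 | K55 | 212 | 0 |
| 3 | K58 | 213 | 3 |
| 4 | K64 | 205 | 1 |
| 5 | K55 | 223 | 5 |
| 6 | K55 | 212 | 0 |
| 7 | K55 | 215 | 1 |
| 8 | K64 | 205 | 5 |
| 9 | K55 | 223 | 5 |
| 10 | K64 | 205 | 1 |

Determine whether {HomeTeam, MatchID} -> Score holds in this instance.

(HomeTeam=K55, MatchID=3): row 1 → Score = 207 ✓
(HomeTeam=K55, MatchID=0): rows 2, 6 → Score = 212, 212 ✓
(HomeTeam=K58, MatchID=3): row 3 → Score = 213 ✓
(HomeTeam=K64, MatchID=1): rows 4, 10 → Score = 205, 205 ✓
(HomeTeam=K55, MatchID=5): rows 5, 9 → Score = 223, 223 ✓
(HomeTeam=K55, MatchID=1): row 7 → Score = 215 ✓
(HomeTeam=K64, MatchID=5): row 8 → Score = 205 ✓
Every {HomeTeam, MatchID} value is associated with a single Score value, so {HomeTeam, MatchID} -> Score holds.

Yes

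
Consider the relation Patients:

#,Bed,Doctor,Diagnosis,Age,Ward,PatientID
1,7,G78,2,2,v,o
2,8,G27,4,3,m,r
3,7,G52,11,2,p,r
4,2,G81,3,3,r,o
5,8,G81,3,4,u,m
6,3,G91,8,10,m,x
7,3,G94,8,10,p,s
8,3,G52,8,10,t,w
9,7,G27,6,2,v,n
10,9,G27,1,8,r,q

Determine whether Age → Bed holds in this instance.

Age=2: rows 1, 3, 9 → Bed = 7, 7, 7 ✓
Age=3: rows 2, 4 → Bed takes values {8, 2} — violation
Age=4: row 5 → Bed = 8 ✓
Age=10: rows 6, 7, 8 → Bed = 3, 3, 3 ✓
Age=8: row 10 → Bed = 9 ✓
Two rows agree on Age but differ on Bed, so Age → Bed does not hold.

No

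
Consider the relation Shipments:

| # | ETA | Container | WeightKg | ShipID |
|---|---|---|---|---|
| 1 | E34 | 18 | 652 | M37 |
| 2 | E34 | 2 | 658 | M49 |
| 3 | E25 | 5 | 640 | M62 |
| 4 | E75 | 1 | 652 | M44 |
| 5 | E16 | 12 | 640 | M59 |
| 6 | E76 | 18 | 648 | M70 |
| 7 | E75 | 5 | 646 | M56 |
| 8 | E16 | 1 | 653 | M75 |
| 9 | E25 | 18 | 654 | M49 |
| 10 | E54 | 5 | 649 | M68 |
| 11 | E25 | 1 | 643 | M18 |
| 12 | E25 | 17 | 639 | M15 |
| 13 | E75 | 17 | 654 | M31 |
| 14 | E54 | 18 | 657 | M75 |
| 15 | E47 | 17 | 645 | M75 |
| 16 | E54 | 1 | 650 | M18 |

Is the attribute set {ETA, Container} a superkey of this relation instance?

All 16 rows have distinct {ETA, Container} values, so {ETA, Container} → (all attributes) holds and {ETA, Container} is a superkey.

Yes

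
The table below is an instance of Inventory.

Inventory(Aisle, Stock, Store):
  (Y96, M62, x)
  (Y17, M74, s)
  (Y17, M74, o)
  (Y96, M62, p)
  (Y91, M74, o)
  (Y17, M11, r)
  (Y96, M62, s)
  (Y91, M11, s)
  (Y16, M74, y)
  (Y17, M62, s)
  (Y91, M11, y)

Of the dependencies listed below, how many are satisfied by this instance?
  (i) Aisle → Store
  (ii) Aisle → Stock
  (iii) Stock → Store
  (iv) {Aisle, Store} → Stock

0

(i) Aisle → Store: Aisle=Y96: 3 rows → Store takes values {x, p, s} — violation; Aisle=Y17: 4 rows → Store takes values {s, o, r} — violation; Aisle=Y91: 3 rows → Store takes values {o, s, y} — violation — fails.
(ii) Aisle → Stock: Aisle=Y17: 4 rows → Stock takes values {M74, M11, M62} — violation; Aisle=Y91: 3 rows → Stock takes values {M74, M11} — violation — fails.
(iii) Stock → Store: Stock=M62: 4 rows → Store takes values {x, p, s} — violation; Stock=M74: 4 rows → Store takes values {s, o, y} — violation; Stock=M11: 3 rows → Store takes values {r, s, y} — violation — fails.
(iv) {Aisle, Store} → Stock: (Aisle=Y17, Store=s): 2 rows → Stock takes values {M74, M62} — violation — fails.
None of the 4 dependencies hold.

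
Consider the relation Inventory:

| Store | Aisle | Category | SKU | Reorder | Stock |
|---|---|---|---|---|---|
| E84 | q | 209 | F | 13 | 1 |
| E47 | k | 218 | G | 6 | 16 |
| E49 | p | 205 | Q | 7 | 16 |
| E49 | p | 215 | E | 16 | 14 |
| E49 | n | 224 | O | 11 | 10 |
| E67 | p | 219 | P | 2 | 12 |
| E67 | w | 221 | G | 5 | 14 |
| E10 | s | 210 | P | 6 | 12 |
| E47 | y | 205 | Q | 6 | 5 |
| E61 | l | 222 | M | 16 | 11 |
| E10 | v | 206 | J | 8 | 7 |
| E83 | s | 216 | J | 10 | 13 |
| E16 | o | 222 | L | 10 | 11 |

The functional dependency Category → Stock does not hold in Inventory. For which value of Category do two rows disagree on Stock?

Category=209: 1 row → Stock = 1 ✓
Category=218: 1 row → Stock = 16 ✓
Category=205: 2 rows → Stock takes values {16, 5} — violation
Category=215: 1 row → Stock = 14 ✓
Category=224: 1 row → Stock = 10 ✓
Category=219: 1 row → Stock = 12 ✓
Category=221: 1 row → Stock = 14 ✓
Category=210: 1 row → Stock = 12 ✓
Category=222: 2 rows → Stock = 11, 11 ✓
Category=206: 1 row → Stock = 7 ✓
Category=216: 1 row → Stock = 13 ✓
The only Category value with inconsistent Stock is Category=205.

205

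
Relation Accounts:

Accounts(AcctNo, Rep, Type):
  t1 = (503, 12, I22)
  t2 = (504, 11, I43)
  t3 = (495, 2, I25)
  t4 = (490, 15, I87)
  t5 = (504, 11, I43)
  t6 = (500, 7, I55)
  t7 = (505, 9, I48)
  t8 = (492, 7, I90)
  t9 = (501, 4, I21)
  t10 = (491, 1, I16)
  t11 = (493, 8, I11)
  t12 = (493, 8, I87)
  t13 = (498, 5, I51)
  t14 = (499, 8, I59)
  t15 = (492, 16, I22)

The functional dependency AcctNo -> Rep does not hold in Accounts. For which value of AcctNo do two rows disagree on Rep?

492

AcctNo=503: row 1 → Rep = 12 ✓
AcctNo=504: rows 2, 5 → Rep = 11, 11 ✓
AcctNo=495: row 3 → Rep = 2 ✓
AcctNo=490: row 4 → Rep = 15 ✓
AcctNo=500: row 6 → Rep = 7 ✓
AcctNo=505: row 7 → Rep = 9 ✓
AcctNo=492: rows 8, 15 → Rep takes values {7, 16} — violation
AcctNo=501: row 9 → Rep = 4 ✓
AcctNo=491: row 10 → Rep = 1 ✓
AcctNo=493: rows 11, 12 → Rep = 8, 8 ✓
AcctNo=498: row 13 → Rep = 5 ✓
AcctNo=499: row 14 → Rep = 8 ✓
The only AcctNo value with inconsistent Rep is AcctNo=492.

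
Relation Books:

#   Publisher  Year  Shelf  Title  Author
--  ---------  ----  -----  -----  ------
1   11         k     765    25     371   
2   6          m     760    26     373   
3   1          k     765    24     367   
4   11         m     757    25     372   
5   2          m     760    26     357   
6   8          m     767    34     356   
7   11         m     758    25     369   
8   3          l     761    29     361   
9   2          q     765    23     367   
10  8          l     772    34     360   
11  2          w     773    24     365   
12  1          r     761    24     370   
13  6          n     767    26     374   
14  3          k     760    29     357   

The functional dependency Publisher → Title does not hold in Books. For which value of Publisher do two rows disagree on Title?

2

Publisher=11: rows 1, 4, 7 → Title = 25, 25, 25 ✓
Publisher=6: rows 2, 13 → Title = 26, 26 ✓
Publisher=1: rows 3, 12 → Title = 24, 24 ✓
Publisher=2: rows 5, 9, 11 → Title takes values {26, 23, 24} — violation
Publisher=8: rows 6, 10 → Title = 34, 34 ✓
Publisher=3: rows 8, 14 → Title = 29, 29 ✓
The only Publisher value with inconsistent Title is Publisher=2.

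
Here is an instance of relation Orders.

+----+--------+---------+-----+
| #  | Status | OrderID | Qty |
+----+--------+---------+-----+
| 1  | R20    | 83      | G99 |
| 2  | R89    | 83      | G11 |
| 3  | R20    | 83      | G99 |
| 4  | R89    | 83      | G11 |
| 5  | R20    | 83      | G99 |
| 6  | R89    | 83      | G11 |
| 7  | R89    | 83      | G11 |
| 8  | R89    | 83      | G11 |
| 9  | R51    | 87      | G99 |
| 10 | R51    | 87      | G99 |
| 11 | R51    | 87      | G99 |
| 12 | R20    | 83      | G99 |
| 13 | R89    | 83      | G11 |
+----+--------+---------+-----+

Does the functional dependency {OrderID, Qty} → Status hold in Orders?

Yes

(OrderID=83, Qty=G99): rows 1, 3, 5, 12 → Status = R20, R20, R20, R20 ✓
(OrderID=83, Qty=G11): rows 2, 4, 6, 7, 8, 13 → Status = R89, R89, R89, R89, R89, R89 ✓
(OrderID=87, Qty=G99): rows 9, 10, 11 → Status = R51, R51, R51 ✓
Every {OrderID, Qty} value is associated with a single Status value, so {OrderID, Qty} → Status holds.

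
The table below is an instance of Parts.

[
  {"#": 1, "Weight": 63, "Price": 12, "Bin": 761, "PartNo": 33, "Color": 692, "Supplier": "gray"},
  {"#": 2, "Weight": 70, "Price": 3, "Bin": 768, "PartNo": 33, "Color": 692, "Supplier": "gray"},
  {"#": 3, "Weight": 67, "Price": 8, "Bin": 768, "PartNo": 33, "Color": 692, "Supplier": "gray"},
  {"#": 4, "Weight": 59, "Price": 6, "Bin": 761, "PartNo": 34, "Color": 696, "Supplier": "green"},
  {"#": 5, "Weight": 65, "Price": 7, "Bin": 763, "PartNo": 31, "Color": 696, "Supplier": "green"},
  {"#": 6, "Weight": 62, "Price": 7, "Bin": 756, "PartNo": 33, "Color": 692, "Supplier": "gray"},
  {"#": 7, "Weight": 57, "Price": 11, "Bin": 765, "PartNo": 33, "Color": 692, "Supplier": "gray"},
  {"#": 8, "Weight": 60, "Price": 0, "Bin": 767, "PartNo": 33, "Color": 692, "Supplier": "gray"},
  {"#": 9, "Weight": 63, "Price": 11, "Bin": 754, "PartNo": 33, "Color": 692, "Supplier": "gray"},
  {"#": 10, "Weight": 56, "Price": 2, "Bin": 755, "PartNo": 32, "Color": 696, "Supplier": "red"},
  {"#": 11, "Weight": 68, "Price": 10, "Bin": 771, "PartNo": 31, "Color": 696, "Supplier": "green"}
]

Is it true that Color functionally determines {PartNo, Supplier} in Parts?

No

Color=692: rows 1, 2, 3, 6, 7, 8, 9 → {PartNo,Supplier} = (33, gray), (33, gray), (33, gray), (33, gray), (33, gray), (33, gray), (33, gray) ✓
Color=696: rows 4, 5, 10, 11 → {PartNo,Supplier} takes values {(34, green), (31, green), (32, red)} — violation
Two rows agree on Color but differ on {PartNo, Supplier}, so Color → {PartNo, Supplier} does not hold.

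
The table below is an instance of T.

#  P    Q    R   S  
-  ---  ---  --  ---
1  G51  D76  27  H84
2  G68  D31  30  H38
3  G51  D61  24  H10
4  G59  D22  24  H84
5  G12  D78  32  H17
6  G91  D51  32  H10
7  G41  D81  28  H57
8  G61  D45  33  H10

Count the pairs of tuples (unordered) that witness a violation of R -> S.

R=24: violating pairs (3,4) — 1 pair.
R=32: violating pairs (5,6) — 1 pair.

2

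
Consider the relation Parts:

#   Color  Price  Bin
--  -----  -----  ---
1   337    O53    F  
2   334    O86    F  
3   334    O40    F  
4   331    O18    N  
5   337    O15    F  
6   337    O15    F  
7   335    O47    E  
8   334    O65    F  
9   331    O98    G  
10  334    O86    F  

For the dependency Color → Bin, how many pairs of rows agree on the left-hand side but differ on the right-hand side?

1

Color=337: all 3 rows agree on Bin — 0 pairs.
Color=334: all 4 rows agree on Bin — 0 pairs.
Color=331: violating pairs (4,9) — 1 pair.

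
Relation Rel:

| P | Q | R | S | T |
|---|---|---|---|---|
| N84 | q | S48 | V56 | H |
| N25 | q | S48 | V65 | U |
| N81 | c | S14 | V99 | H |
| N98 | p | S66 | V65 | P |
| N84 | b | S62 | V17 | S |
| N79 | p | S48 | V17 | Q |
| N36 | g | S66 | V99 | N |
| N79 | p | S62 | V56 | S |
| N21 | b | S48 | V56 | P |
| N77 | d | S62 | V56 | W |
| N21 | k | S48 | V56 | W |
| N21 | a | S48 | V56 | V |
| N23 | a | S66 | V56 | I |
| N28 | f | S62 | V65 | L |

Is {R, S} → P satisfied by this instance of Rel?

(R=S48, S=V56): 4 rows → P takes values {N84, N21} — violation
(R=S48, S=V65): 1 row → P = N25 ✓
(R=S14, S=V99): 1 row → P = N81 ✓
(R=S66, S=V65): 1 row → P = N98 ✓
(R=S62, S=V17): 1 row → P = N84 ✓
(R=S48, S=V17): 1 row → P = N79 ✓
(R=S66, S=V99): 1 row → P = N36 ✓
(R=S62, S=V56): 2 rows → P takes values {N79, N77} — violation
(R=S66, S=V56): 1 row → P = N23 ✓
(R=S62, S=V65): 1 row → P = N28 ✓
Two rows agree on {R, S} but differ on P, so {R, S} → P does not hold.

No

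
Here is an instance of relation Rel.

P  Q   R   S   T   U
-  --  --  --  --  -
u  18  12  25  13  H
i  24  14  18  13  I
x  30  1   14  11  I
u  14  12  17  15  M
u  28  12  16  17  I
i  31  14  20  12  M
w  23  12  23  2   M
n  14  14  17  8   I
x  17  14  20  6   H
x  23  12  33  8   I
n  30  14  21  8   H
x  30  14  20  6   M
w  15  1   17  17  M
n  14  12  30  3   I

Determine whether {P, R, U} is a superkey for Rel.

All 14 rows have distinct {P, R, U} values, so {P, R, U} → (all attributes) holds and {P, R, U} is a superkey.

Yes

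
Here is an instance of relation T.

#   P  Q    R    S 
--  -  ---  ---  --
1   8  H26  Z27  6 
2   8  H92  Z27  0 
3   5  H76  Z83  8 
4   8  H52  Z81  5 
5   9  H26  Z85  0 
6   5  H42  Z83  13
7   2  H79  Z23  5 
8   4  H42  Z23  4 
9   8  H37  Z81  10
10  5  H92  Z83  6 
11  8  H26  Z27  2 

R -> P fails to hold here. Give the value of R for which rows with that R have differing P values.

Z23

R=Z27: rows 1, 2, 11 → P = 8, 8, 8 ✓
R=Z83: rows 3, 6, 10 → P = 5, 5, 5 ✓
R=Z81: rows 4, 9 → P = 8, 8 ✓
R=Z85: row 5 → P = 9 ✓
R=Z23: rows 7, 8 → P takes values {2, 4} — violation
The only R value with inconsistent P is R=Z23.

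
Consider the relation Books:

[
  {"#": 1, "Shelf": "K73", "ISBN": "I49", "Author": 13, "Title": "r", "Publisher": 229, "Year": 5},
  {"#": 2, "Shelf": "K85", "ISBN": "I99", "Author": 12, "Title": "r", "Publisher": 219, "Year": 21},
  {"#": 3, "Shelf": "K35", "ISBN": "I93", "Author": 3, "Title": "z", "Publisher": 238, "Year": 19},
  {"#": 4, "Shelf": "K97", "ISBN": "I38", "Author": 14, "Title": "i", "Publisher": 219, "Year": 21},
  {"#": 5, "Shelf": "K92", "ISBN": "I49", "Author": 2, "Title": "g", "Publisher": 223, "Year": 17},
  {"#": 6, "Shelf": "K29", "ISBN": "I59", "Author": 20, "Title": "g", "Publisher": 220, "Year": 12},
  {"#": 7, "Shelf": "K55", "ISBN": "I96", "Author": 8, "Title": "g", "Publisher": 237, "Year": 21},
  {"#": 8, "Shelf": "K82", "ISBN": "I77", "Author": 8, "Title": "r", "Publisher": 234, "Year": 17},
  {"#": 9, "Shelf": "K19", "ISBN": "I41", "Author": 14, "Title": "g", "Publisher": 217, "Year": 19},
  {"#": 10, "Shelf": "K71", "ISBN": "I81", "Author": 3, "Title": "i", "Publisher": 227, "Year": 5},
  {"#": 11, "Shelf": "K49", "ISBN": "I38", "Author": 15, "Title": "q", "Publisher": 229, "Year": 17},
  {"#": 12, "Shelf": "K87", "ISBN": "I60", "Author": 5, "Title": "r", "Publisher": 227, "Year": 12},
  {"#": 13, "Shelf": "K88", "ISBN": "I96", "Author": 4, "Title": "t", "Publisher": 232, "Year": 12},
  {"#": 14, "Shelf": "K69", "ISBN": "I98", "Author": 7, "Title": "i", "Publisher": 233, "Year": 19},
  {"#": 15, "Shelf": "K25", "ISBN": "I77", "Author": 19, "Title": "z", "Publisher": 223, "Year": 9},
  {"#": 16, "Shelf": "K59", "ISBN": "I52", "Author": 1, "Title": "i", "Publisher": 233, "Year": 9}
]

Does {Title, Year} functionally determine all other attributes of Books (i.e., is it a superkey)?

All 16 rows have distinct {Title, Year} values, so {Title, Year} → (all attributes) holds and {Title, Year} is a superkey.

Yes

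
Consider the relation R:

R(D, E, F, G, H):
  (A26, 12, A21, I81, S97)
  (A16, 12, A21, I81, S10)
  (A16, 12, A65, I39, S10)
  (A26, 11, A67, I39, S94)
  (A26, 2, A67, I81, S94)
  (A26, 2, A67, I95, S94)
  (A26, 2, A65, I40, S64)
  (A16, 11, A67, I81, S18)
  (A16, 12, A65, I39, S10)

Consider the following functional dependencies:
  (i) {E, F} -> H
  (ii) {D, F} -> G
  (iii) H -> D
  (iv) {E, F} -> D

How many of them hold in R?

1

(i) {E, F} -> H: (E=12, F=A21): 2 rows → H takes values {S97, S10} — violation; (E=11, F=A67): 2 rows → H takes values {S94, S18} — violation — fails.
(ii) {D, F} -> G: (D=A26, F=A67): 3 rows → G takes values {I39, I81, I95} — violation — fails.
(iii) H -> D: every LHS value maps to a single RHS value — holds.
(iv) {E, F} -> D: (E=12, F=A21): 2 rows → D takes values {A26, A16} — violation; (E=11, F=A67): 2 rows → D takes values {A26, A16} — violation — fails.
1 of the 4 dependencies holds.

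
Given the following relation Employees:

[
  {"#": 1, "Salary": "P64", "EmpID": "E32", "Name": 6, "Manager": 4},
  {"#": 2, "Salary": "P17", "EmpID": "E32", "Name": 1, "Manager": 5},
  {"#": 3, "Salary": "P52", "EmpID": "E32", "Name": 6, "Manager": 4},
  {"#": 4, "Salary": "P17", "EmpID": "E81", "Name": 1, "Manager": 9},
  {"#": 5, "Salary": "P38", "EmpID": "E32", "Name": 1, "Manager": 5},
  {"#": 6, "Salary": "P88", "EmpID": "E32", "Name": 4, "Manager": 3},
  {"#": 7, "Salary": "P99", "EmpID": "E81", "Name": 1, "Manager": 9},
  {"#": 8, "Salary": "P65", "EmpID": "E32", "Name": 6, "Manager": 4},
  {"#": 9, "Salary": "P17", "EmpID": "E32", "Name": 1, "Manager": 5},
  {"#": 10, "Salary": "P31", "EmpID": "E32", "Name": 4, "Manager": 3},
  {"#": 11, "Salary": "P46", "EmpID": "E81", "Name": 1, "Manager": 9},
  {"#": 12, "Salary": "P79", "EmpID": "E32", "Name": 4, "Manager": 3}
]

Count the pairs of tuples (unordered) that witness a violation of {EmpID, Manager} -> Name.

0

(EmpID=E32, Manager=4): all 3 rows agree on Name — 0 pairs.
(EmpID=E32, Manager=5): all 3 rows agree on Name — 0 pairs.
(EmpID=E81, Manager=9): all 3 rows agree on Name — 0 pairs.
(EmpID=E32, Manager=3): all 3 rows agree on Name — 0 pairs.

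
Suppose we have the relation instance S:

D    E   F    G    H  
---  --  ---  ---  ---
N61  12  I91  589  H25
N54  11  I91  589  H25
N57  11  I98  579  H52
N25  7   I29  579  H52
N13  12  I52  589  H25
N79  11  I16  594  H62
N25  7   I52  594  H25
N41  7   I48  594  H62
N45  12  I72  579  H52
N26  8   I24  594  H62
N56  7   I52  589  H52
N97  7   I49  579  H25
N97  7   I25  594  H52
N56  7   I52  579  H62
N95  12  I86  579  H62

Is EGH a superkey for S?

No

Two distinct rows share (E=12, G=589, H=H25), so EGH does not determine every attribute — not a superkey.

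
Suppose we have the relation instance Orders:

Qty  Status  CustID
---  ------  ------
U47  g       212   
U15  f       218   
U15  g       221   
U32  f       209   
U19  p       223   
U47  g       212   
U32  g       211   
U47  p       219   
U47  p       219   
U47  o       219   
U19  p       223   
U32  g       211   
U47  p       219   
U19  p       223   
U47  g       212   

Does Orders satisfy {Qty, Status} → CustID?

(Qty=U47, Status=g): 3 rows → CustID = 212, 212, 212 ✓
(Qty=U15, Status=f): 1 row → CustID = 218 ✓
(Qty=U15, Status=g): 1 row → CustID = 221 ✓
(Qty=U32, Status=f): 1 row → CustID = 209 ✓
(Qty=U19, Status=p): 3 rows → CustID = 223, 223, 223 ✓
(Qty=U32, Status=g): 2 rows → CustID = 211, 211 ✓
(Qty=U47, Status=p): 3 rows → CustID = 219, 219, 219 ✓
(Qty=U47, Status=o): 1 row → CustID = 219 ✓
Every {Qty, Status} value is associated with a single CustID value, so {Qty, Status} → CustID holds.

Yes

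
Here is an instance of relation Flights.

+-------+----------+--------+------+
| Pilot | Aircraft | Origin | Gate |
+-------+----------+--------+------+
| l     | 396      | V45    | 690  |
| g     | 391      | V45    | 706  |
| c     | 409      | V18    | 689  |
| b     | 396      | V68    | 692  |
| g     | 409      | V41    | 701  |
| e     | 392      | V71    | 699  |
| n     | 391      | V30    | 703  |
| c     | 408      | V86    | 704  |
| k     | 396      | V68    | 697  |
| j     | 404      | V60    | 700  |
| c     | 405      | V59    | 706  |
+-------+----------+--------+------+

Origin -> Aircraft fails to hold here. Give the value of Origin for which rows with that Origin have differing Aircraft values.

V45

Origin=V45: 2 rows → Aircraft takes values {396, 391} — violation
Origin=V18: 1 row → Aircraft = 409 ✓
Origin=V68: 2 rows → Aircraft = 396, 396 ✓
Origin=V41: 1 row → Aircraft = 409 ✓
Origin=V71: 1 row → Aircraft = 392 ✓
Origin=V30: 1 row → Aircraft = 391 ✓
Origin=V86: 1 row → Aircraft = 408 ✓
Origin=V60: 1 row → Aircraft = 404 ✓
Origin=V59: 1 row → Aircraft = 405 ✓
The only Origin value with inconsistent Aircraft is Origin=V45.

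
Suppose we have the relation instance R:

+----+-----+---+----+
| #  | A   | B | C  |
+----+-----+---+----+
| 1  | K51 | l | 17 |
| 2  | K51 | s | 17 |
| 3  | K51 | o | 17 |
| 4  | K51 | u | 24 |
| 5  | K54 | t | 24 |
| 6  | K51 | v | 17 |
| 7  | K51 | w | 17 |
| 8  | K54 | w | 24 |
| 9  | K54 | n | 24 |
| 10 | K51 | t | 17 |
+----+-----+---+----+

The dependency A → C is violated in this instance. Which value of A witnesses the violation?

A=K51: rows 1, 2, 3, 4, 6, 7, 10 → C takes values {17, 24} — violation
A=K54: rows 5, 8, 9 → C = 24, 24, 24 ✓
The only A value with inconsistent C is A=K51.

K51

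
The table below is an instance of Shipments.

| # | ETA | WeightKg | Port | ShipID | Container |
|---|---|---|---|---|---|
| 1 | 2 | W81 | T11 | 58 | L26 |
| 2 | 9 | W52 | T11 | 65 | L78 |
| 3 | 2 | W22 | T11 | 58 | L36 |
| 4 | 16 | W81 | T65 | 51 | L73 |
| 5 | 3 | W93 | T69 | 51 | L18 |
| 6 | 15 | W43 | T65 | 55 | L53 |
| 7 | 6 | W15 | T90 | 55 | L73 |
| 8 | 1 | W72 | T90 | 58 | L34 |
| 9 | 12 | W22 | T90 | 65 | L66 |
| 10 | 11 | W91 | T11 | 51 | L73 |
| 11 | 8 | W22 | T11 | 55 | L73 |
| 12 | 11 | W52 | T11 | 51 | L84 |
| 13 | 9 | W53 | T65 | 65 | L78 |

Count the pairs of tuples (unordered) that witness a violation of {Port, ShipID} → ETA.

(Port=T11, ShipID=58): all 2 rows agree on ETA — 0 pairs.
(Port=T11, ShipID=51): all 2 rows agree on ETA — 0 pairs.

0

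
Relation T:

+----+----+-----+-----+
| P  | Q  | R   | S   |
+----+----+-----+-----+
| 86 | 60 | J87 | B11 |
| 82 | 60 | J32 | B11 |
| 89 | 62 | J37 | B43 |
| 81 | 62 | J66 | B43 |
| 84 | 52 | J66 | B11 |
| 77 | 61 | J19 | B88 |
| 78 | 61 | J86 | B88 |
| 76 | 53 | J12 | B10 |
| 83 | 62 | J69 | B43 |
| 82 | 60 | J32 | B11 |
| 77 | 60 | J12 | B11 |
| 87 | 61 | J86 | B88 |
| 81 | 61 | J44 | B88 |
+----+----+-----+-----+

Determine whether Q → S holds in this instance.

Q=60: 4 rows → S = B11, B11, B11, B11 ✓
Q=62: 3 rows → S = B43, B43, B43 ✓
Q=52: 1 row → S = B11 ✓
Q=61: 4 rows → S = B88, B88, B88, B88 ✓
Q=53: 1 row → S = B10 ✓
Every Q value is associated with a single S value, so Q → S holds.

Yes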